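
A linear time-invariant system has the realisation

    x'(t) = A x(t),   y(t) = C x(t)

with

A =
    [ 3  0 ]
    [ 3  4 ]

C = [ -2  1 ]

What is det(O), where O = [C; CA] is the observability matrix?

-5

CA = [[-3, 4]]
Observability matrix O = [C; CA] = [[-2, 1], [-3, 4]]
det(O) = (-2)·4 - 1·(-3) = -8 - (-3) = -5
Since det(O) ≠ 0, rank(O) = 2 and the system is completely observable.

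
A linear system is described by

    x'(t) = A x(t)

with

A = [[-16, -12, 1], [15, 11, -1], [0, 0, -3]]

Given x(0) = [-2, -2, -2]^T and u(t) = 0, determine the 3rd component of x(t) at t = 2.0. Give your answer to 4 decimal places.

-0.0050

det(sI - A) = s^3 - (tr A)s^2 + (M11 + M22 + M33)s - det A, where Mii is the 2×2 principal minor of A obtained by deleting row i and column i.
tr A = (-16) + 11 + (-3) = -8; M11 = 11·(-3) - (-1)·0 = -33 - 0 = -33; M22 = (-16)·(-3) - 1·0 = 48 - 0 = 48; M33 = (-16)·11 - (-12)·15 = -176 - (-180) = 4; sum of minors = 19.
det A = (-16)·(11·(-3) - (-1)·0) - (-12)·(15·(-3) - (-1)·0) + 1·(15·0 - 11·0) = (-16)·(-33) - (-12)·(-45) + 1·0 = -12.
So p(s) = det(sI - A) = s^3 + 8s^2 + 19s + 12.
Rational-root test: any integer root divides 12. Testing small divisors, s = -1 works: p(-1) = -1 + 8 + (-19) + 12 = 0, so (s + 1) is a factor.
Dividing, p(s) = (s + 1)(s^2 + 7s + 12).
Factor s^2 + 7s + 12: two numbers with sum -7 and product 12 are -3 and -4, so s^2 + 7s + 12 = (s + 3)(s + 4).
Hence p(s) = (s + 1) (s + 3) (s + 4), with roots -4, -3, -1.
The eigenvalues -4, -3, -1 are distinct and real, so A is diagonalisable and x(t) = e^{At} x(0) = V diag(e^{λ_i t}) V^{-1} x(0), where the columns of V are the eigenvectors.
λ = -4: A - (-4)I = [[-12, -12, 1], [15, 15, -1], [0, 0, 1]]. v must be orthogonal to every row; (row 1) × (row 2) = [-3, 3, 0], so take v_1 = [1, -1, 0]^T.
λ = -3: A - (-3)I = [[-13, -12, 1], [15, 14, -1], [0, 0, 0]]. v must be orthogonal to every row; (row 1) × (row 2) = [-2, 2, -2], so take v_2 = [1, -1, 1]^T.
λ = -1: A - (-1)I = [[-15, -12, 1], [15, 12, -1], [0, 0, -2]]. v must be orthogonal to every row; (row 1) × (row 3) = [24, -30, 0], so take v_3 = [-4, 5, 0]^T.
V = [v_1 v_2 v_3] = [[1, 1, -4], [-1, -1, 5], [0, 1, 0]] has det V = -1, so V^{-1} = adj(V)/det V = [[5, 4, -1], [0, 0, 1], [1, 1, 0]].
Modal coordinates z(0) = V^{-1} x(0): 5·(-2) + 4·(-2) + (-1)·(-2) = -16; 0·(-2) + 0·(-2) + 1·(-2) = -2; 1·(-2) + 1·(-2) + 0·(-2) = -4; so z(0) = [-16, -2, -4]^T.
x_3(t) = Σ_i (v_i)_3 · z_i(0) · e^{λ_i t} (row 3 of V times the modal terms).
x_3(2.0) = 0·(-16)·e^{-4·2.0} + 1·(-2)·e^{-3·2.0} + 0·(-4)·e^{-1·2.0} = 0·0.000335 + (-2)·0.002479 + 0·0.135335 = -0.0050.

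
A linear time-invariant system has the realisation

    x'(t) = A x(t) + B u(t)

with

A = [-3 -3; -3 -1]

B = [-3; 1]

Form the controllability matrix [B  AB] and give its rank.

AB = [[6], [8]]
Controllability matrix C = [B  AB] = [[-3, 6], [1, 8]]
det(C) = (-3)·8 - 6·1 = -24 - 6 = -30 ≠ 0, so rank(C) = 2.
rank(C) = 2 = n, so the pair (A, B) is completely controllable.

2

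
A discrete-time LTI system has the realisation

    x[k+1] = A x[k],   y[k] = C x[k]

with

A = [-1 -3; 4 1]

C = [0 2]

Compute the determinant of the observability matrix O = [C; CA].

-16

CA = [[8, 2]]
Observability matrix O = [C; CA] = [[0, 2], [8, 2]]
det(O) = 0·2 - 2·8 = 0 - 16 = -16
Since det(O) ≠ 0, rank(O) = 2 and the system is completely observable.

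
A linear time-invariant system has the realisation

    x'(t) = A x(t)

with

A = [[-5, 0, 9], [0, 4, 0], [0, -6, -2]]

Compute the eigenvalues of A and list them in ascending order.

det(sI - A) = s^3 - (tr A)s^2 + (M11 + M22 + M33)s - det A, where Mii is the 2×2 principal minor of A obtained by deleting row i and column i.
tr A = (-5) + 4 + (-2) = -3; M11 = 4·(-2) - 0·(-6) = -8 - 0 = -8; M22 = (-5)·(-2) - 9·0 = 10 - 0 = 10; M33 = (-5)·4 - 0·0 = -20 - 0 = -20; sum of minors = -18.
det A = (-5)·(4·(-2) - 0·(-6)) - 0·(0·(-2) - 0·0) + 9·(0·(-6) - 4·0) = (-5)·(-8) - 0·0 + 9·0 = 40.
So p(s) = det(sI - A) = s^3 + 3s^2 - 18s - 40.
Rational-root test: any integer root divides -40. Testing small divisors, s = -2 works: p(-2) = -8 + 12 + 36 + (-40) = 0, so (s + 2) is a factor.
Dividing, p(s) = (s + 2)(s^2 + s - 20).
Factor s^2 + s - 20: two numbers with sum -1 and product -20 are 4 and -5, so s^2 + s - 20 = (s - 4)(s + 5).
Hence p(s) = (s - 4) (s + 2) (s + 5), with roots -5, -2, 4.
At least one eigenvalue has non-negative real part, so the system is not asymptotically stable.

-5, -2, 4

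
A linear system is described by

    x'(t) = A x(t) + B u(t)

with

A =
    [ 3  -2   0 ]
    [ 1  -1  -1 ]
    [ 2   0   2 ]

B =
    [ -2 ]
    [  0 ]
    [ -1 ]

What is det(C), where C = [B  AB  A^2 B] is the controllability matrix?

-38

AB = [[-6], [-1], [-6]]
A^2B = [[-16], [1], [-24]]
Controllability matrix C = [B  AB  A^2B] = [[-2, -6, -16], [0, -1, 1], [-1, -6, -24]]
Expanding along the first row, det(C) = (-2)·((-1)·(-24) - 1·(-6)) - (-6)·(0·(-24) - 1·(-1)) + (-16)·(0·(-6) - (-1)·(-1)) = (-2)·30 - (-6)·1 + (-16)·(-1) = -38
Since det(C) ≠ 0, rank(C) = 3 and the system is completely controllable.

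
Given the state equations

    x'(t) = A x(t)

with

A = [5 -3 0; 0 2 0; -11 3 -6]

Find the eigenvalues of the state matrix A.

-6, 2, 5

det(sI - A) = s^3 - (tr A)s^2 + (M11 + M22 + M33)s - det A, where Mii is the 2×2 principal minor of A obtained by deleting row i and column i.
tr A = 5 + 2 + (-6) = 1; M11 = 2·(-6) - 0·3 = -12 - 0 = -12; M22 = 5·(-6) - 0·(-11) = -30 - 0 = -30; M33 = 5·2 - (-3)·0 = 10 - 0 = 10; sum of minors = -32.
det A = 5·(2·(-6) - 0·3) - (-3)·(0·(-6) - 0·(-11)) + 0·(0·3 - 2·(-11)) = 5·(-12) - (-3)·0 + 0·22 = -60.
So p(s) = det(sI - A) = s^3 - s^2 - 32s + 60.
Rational-root test: any integer root divides 60. Testing small divisors, s = 2 works: p(2) = 8 + (-4) + (-64) + 60 = 0, so (s - 2) is a factor.
Dividing, p(s) = (s - 2)(s^2 + s - 30).
Factor s^2 + s - 30: two numbers with sum -1 and product -30 are 5 and -6, so s^2 + s - 30 = (s - 5)(s + 6).
Hence p(s) = (s - 5) (s - 2) (s + 6), with roots -6, 2, 5.
At least one eigenvalue has non-negative real part, so the system is not asymptotically stable.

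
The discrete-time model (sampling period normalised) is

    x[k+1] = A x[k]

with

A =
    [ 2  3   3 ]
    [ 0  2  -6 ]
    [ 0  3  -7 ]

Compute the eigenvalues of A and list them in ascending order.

-4, -1, 2

det(zI - A) = z^3 - (tr A)z^2 + (M11 + M22 + M33)z - det A, where Mii is the 2×2 principal minor of A obtained by deleting row i and column i.
tr A = 2 + 2 + (-7) = -3; M11 = 2·(-7) - (-6)·3 = -14 - (-18) = 4; M22 = 2·(-7) - 3·0 = -14 - 0 = -14; M33 = 2·2 - 3·0 = 4 - 0 = 4; sum of minors = -6.
det A = 2·(2·(-7) - (-6)·3) - 3·(0·(-7) - (-6)·0) + 3·(0·3 - 2·0) = 2·4 - 3·0 + 3·0 = 8.
So p(z) = det(zI - A) = z^3 + 3z^2 - 6z - 8.
Rational-root test: any integer root divides -8. Testing small divisors, z = -1 works: p(-1) = -1 + 3 + 6 + (-8) = 0, so (z + 1) is a factor.
Dividing, p(z) = (z + 1)(z^2 + 2z - 8).
Factor z^2 + 2z - 8: two numbers with sum -2 and product -8 are 2 and -4, so z^2 + 2z - 8 = (z - 2)(z + 4).
Hence p(z) = (z - 2) (z + 1) (z + 4), with roots -4, -1, 2.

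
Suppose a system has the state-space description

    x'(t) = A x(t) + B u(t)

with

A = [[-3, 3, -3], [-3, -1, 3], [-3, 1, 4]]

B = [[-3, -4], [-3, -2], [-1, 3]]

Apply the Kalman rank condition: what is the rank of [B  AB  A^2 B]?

3

AB = [[3, -3], [9, 23], [2, 22]]
A^2B = [[12, 12], [-12, 52], [8, 120]]
Controllability matrix C = [B  AB  A^2B] = [[-3, -4, 3, -3, 12, 12], [-3, -2, 9, 23, -12, 52], [-1, 3, 2, 22, 8, 120]]
Take the 3×3 submatrix of C formed by columns 1, 2, 3: [[-3, -4, 3], [-3, -2, 9], [-1, 3, 2]]. Its determinant is (-3)·((-2)·2 - 9·3) - (-4)·((-3)·2 - 9·(-1)) + 3·((-3)·3 - (-2)·(-1)) = (-3)·(-31) - (-4)·3 + 3·(-11) = 72 ≠ 0.
So rank(C) ≥ 3; since C has 3 rows, rank(C) = 3.
rank(C) = 3 = n, so the pair (A, B) is completely controllable.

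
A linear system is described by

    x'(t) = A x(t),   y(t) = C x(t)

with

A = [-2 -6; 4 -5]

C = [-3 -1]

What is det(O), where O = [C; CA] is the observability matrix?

-67

CA = [[2, 23]]
Observability matrix O = [C; CA] = [[-3, -1], [2, 23]]
det(O) = (-3)·23 - (-1)·2 = -69 - (-2) = -67
Since det(O) ≠ 0, rank(O) = 2 and the system is completely observable.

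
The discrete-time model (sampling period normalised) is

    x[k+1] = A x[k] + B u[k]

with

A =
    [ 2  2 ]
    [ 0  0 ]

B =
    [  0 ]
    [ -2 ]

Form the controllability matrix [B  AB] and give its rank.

AB = [[-4], [0]]
Controllability matrix C = [B  AB] = [[0, -4], [-2, 0]]
det(C) = 0·0 - (-4)·(-2) = 0 - 8 = -8 ≠ 0, so rank(C) = 2.
rank(C) = 2 = n, so the pair (A, B) is completely controllable.

2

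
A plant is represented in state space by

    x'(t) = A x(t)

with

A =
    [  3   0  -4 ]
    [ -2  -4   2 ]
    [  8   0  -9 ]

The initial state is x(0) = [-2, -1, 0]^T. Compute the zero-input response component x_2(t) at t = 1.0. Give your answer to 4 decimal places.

0.0280

det(sI - A) = s^3 - (tr A)s^2 + (M11 + M22 + M33)s - det A, where Mii is the 2×2 principal minor of A obtained by deleting row i and column i.
tr A = 3 + (-4) + (-9) = -10; M11 = (-4)·(-9) - 2·0 = 36 - 0 = 36; M22 = 3·(-9) - (-4)·8 = -27 - (-32) = 5; M33 = 3·(-4) - 0·(-2) = -12 - 0 = -12; sum of minors = 29.
det A = 3·((-4)·(-9) - 2·0) - 0·((-2)·(-9) - 2·8) + (-4)·((-2)·0 - (-4)·8) = 3·36 - 0·2 + (-4)·32 = -20.
So p(s) = det(sI - A) = s^3 + 10s^2 + 29s + 20.
Rational-root test: any integer root divides 20. Testing small divisors, s = -1 works: p(-1) = -1 + 10 + (-29) + 20 = 0, so (s + 1) is a factor.
Dividing, p(s) = (s + 1)(s^2 + 9s + 20).
Factor s^2 + 9s + 20: two numbers with sum -9 and product 20 are -4 and -5, so s^2 + 9s + 20 = (s + 4)(s + 5).
Hence p(s) = (s + 1) (s + 4) (s + 5), with roots -5, -4, -1.
The eigenvalues -5, -4, -1 are distinct and real, so A is diagonalisable and x(t) = e^{At} x(0) = V diag(e^{λ_i t}) V^{-1} x(0), where the columns of V are the eigenvectors.
λ = -5: A - (-5)I = [[8, 0, -4], [-2, 1, 2], [8, 0, -4]]. v must be orthogonal to every row; (row 1) × (row 2) = [4, -8, 8], so take v_1 = [-1, 2, -2]^T.
λ = -4: A - (-4)I = [[7, 0, -4], [-2, 0, 2], [8, 0, -5]]. v must be orthogonal to every row; (row 1) × (row 2) = [0, -6, 0], so take v_2 = [0, 1, 0]^T.
λ = -1: A - (-1)I = [[4, 0, -4], [-2, -3, 2], [8, 0, -8]]. v must be orthogonal to every row; (row 1) × (row 2) = [-12, 0, -12], so take v_3 = [1, 0, 1]^T.
V = [v_1 v_2 v_3] = [[-1, 0, 1], [2, 1, 0], [-2, 0, 1]] has det V = 1, so V^{-1} = adj(V)/det V = [[1, 0, -1], [-2, 1, 2], [2, 0, -1]].
Modal coordinates z(0) = V^{-1} x(0): 1·(-2) + 0·(-1) + (-1)·0 = -2; (-2)·(-2) + 1·(-1) + 2·0 = 3; 2·(-2) + 0·(-1) + (-1)·0 = -4; so z(0) = [-2, 3, -4]^T.
x_2(t) = Σ_i (v_i)_2 · z_i(0) · e^{λ_i t} (row 2 of V times the modal terms).
x_2(1.0) = 2·(-2)·e^{-5·1.0} + 1·3·e^{-4·1.0} + 0·(-4)·e^{-1·1.0} = (-4)·0.006738 + 3·0.018316 + 0·0.367879 = 0.0280.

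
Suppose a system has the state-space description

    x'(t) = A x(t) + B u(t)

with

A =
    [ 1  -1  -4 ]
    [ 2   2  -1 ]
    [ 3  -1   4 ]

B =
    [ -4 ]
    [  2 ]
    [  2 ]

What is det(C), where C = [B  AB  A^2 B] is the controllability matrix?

-1352

AB = [[-14], [-6], [-6]]
A^2B = [[16], [-34], [-60]]
Controllability matrix C = [B  AB  A^2B] = [[-4, -14, 16], [2, -6, -34], [2, -6, -60]]
Expanding along the first row, det(C) = (-4)·((-6)·(-60) - (-34)·(-6)) - (-14)·(2·(-60) - (-34)·2) + 16·(2·(-6) - (-6)·2) = (-4)·156 - (-14)·(-52) + 16·0 = -1352
Since det(C) ≠ 0, rank(C) = 3 and the system is completely controllable.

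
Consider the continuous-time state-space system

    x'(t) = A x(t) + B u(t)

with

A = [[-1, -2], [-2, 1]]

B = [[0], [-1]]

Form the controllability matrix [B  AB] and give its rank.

2

AB = [[2], [-1]]
Controllability matrix C = [B  AB] = [[0, 2], [-1, -1]]
det(C) = 0·(-1) - 2·(-1) = 0 - (-2) = 2 ≠ 0, so rank(C) = 2.
rank(C) = 2 = n, so the pair (A, B) is completely controllable.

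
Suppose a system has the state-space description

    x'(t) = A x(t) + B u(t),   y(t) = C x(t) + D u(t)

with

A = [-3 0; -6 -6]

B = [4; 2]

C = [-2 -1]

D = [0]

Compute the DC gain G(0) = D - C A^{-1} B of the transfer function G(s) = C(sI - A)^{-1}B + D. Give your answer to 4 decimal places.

-1.6667

G(0) = C(-A)^{-1}B + D = -C A^{-1} B + D.
det A = 18, so A^{-1} = (1/18)·adj(A) = [[-1/3, 0], [1/3, -1/6]]
A^{-1} B = [-4/3, 1]^T
C A^{-1} B = 5/3
G(0) = D - C A^{-1} B = 0 - (5/3) = -5/3 ≈ -1.6667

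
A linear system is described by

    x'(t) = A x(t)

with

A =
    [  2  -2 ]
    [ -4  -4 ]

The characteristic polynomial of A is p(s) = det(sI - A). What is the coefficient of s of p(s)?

For a 2×2 matrix, det(sI - A) = s^2 - (tr A)s + det A.
tr A = -2, det A = -16.
So p(s) = s^2 + 2s - 16.
The coefficient of s is 2.

2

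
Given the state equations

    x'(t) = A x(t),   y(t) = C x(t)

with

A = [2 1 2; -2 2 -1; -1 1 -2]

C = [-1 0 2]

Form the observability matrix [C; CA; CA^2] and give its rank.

3

CA = [[-4, 1, -6]]
CA^2 = [[-4, -8, 3]]
Observability matrix O = [C; CA; CA^2] = [[-1, 0, 2], [-4, 1, -6], [-4, -8, 3]]
det(O) = (-1)·(1·3 - (-6)·(-8)) - 0·((-4)·3 - (-6)·(-4)) + 2·((-4)·(-8) - 1·(-4)) = (-1)·(-45) - 0·(-36) + 2·36 = 117 ≠ 0, so rank(O) = 3.
rank(O) = 3 = n, so the pair (A, C) is completely observable.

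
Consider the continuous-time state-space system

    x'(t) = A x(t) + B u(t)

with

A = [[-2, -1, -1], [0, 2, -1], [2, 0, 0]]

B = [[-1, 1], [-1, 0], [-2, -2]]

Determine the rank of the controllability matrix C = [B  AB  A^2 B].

AB = [[5, 0], [0, 2], [-2, 2]]
A^2B = [[-8, -4], [2, 2], [10, 0]]
Controllability matrix C = [B  AB  A^2B] = [[-1, 1, 5, 0, -8, -4], [-1, 0, 0, 2, 2, 2], [-2, -2, -2, 2, 10, 0]]
Take the 3×3 submatrix of C formed by columns 1, 2, 3: [[-1, 1, 5], [-1, 0, 0], [-2, -2, -2]]. Its determinant is (-1)·(0·(-2) - 0·(-2)) - 1·((-1)·(-2) - 0·(-2)) + 5·((-1)·(-2) - 0·(-2)) = (-1)·0 - 1·2 + 5·2 = 8 ≠ 0.
So rank(C) ≥ 3; since C has 3 rows, rank(C) = 3.
rank(C) = 3 = n, so the pair (A, B) is completely controllable.

3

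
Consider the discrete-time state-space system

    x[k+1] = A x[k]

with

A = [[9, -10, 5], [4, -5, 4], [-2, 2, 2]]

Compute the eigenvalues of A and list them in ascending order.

-1, 3, 4

det(zI - A) = z^3 - (tr A)z^2 + (M11 + M22 + M33)z - det A, where Mii is the 2×2 principal minor of A obtained by deleting row i and column i.
tr A = 9 + (-5) + 2 = 6; M11 = (-5)·2 - 4·2 = -10 - 8 = -18; M22 = 9·2 - 5·(-2) = 18 - (-10) = 28; M33 = 9·(-5) - (-10)·4 = -45 - (-40) = -5; sum of minors = 5.
det A = 9·((-5)·2 - 4·2) - (-10)·(4·2 - 4·(-2)) + 5·(4·2 - (-5)·(-2)) = 9·(-18) - (-10)·16 + 5·(-2) = -12.
So p(z) = det(zI - A) = z^3 - 6z^2 + 5z + 12.
Rational-root test: any integer root divides 12. Testing small divisors, z = -1 works: p(-1) = -1 + (-6) + (-5) + 12 = 0, so (z + 1) is a factor.
Dividing, p(z) = (z + 1)(z^2 - 7z + 12).
Factor z^2 - 7z + 12: two numbers with sum 7 and product 12 are 4 and 3, so z^2 - 7z + 12 = (z - 4)(z - 3).
Hence p(z) = (z - 4) (z - 3) (z + 1), with roots -1, 3, 4.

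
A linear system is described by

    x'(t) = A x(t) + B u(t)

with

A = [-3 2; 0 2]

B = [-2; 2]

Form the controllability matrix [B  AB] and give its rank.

2

AB = [[10], [4]]
Controllability matrix C = [B  AB] = [[-2, 10], [2, 4]]
det(C) = (-2)·4 - 10·2 = -8 - 20 = -28 ≠ 0, so rank(C) = 2.
rank(C) = 2 = n, so the pair (A, B) is completely controllable.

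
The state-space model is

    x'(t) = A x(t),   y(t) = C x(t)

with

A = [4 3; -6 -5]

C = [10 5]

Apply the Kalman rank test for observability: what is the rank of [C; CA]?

1

CA = [[10, 5]]
Observability matrix O = [C; CA] = [[10, 5], [10, 5]]
Every row of O is a scalar multiple of row 1 = [10, 5] (multipliers 1, 1), so the rows span a one-dimensional space.
O ≠ 0, hence rank(O) = 1.
rank(O) = 1 < n = 2, so the pair (A, C) is not completely observable.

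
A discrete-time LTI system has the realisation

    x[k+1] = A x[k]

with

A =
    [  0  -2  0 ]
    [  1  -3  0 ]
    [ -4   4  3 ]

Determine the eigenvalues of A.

-2, -1, 3

det(zI - A) = z^3 - (tr A)z^2 + (M11 + M22 + M33)z - det A, where Mii is the 2×2 principal minor of A obtained by deleting row i and column i.
tr A = 0 + (-3) + 3 = 0; M11 = (-3)·3 - 0·4 = -9 - 0 = -9; M22 = 0·3 - 0·(-4) = 0 - 0 = 0; M33 = 0·(-3) - (-2)·1 = 0 - (-2) = 2; sum of minors = -7.
det A = 0·((-3)·3 - 0·4) - (-2)·(1·3 - 0·(-4)) + 0·(1·4 - (-3)·(-4)) = 0·(-9) - (-2)·3 + 0·(-8) = 6.
So p(z) = det(zI - A) = z^3 - 7z - 6.
Rational-root test: any integer root divides -6. Testing small divisors, z = -1 works: p(-1) = -1 + 0 + 7 + (-6) = 0, so (z + 1) is a factor.
Dividing, p(z) = (z + 1)(z^2 - z - 6).
Factor z^2 - z - 6: two numbers with sum 1 and product -6 are 3 and -2, so z^2 - z - 6 = (z - 3)(z + 2).
Hence p(z) = (z - 3) (z + 1) (z + 2), with roots -2, -1, 3.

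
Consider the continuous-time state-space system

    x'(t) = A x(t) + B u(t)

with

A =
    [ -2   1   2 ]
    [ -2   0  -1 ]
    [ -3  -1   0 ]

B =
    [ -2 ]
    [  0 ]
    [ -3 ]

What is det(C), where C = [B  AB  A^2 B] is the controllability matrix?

AB = [[-2], [7], [6]]
A^2B = [[23], [-2], [-1]]
Controllability matrix C = [B  AB  A^2B] = [[-2, -2, 23], [0, 7, -2], [-3, 6, -1]]
Expanding along the first row, det(C) = (-2)·(7·(-1) - (-2)·6) - (-2)·(0·(-1) - (-2)·(-3)) + 23·(0·6 - 7·(-3)) = (-2)·5 - (-2)·(-6) + 23·21 = 461
Since det(C) ≠ 0, rank(C) = 3 and the system is completely controllable.

461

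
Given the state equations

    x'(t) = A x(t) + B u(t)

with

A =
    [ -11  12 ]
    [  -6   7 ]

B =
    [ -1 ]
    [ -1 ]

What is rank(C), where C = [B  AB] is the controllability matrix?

1

AB = [[-1], [-1]]
Controllability matrix C = [B  AB] = [[-1, -1], [-1, -1]]
Every column of C is a scalar multiple of column 1 = [-1, -1] (multipliers 1, 1), so the columns span a one-dimensional space.
C ≠ 0, hence rank(C) = 1.
rank(C) = 1 < n = 2, so the pair (A, B) is not completely controllable.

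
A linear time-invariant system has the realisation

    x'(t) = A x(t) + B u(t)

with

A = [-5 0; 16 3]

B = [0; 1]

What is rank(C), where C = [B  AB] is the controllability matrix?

AB = [[0], [3]]
Controllability matrix C = [B  AB] = [[0, 0], [1, 3]]
Every column of C is a scalar multiple of column 1 = [0, 1] (multipliers 1, 3), so the columns span a one-dimensional space.
C ≠ 0, hence rank(C) = 1.
rank(C) = 1 < n = 2, so the pair (A, B) is not completely controllable.

1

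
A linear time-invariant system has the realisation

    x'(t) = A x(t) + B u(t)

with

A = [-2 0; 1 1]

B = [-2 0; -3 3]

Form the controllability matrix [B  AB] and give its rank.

AB = [[4, 0], [-5, 3]]
Controllability matrix C = [B  AB] = [[-2, 0, 4, 0], [-3, 3, -5, 3]]
Take the 2×2 submatrix of C formed by columns 1, 2: [[-2, 0], [-3, 3]]. Its determinant is (-2)·3 - 0·(-3) = -6 - 0 = -6 ≠ 0.
So rank(C) ≥ 2; since C has 2 rows, rank(C) = 2.
rank(C) = 2 = n, so the pair (A, B) is completely controllable.

2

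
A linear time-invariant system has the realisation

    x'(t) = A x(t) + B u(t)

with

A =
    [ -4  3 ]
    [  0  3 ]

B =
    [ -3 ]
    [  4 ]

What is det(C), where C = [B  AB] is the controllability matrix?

AB = [[24], [12]]
Controllability matrix C = [B  AB] = [[-3, 24], [4, 12]]
det(C) = (-3)·12 - 24·4 = -36 - 96 = -132
Since det(C) ≠ 0, rank(C) = 2 and the system is completely controllable.

-132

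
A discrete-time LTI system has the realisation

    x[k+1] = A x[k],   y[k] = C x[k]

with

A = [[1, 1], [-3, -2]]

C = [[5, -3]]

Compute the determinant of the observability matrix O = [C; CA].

97

CA = [[14, 11]]
Observability matrix O = [C; CA] = [[5, -3], [14, 11]]
det(O) = 5·11 - (-3)·14 = 55 - (-42) = 97
Since det(O) ≠ 0, rank(O) = 2 and the system is completely observable.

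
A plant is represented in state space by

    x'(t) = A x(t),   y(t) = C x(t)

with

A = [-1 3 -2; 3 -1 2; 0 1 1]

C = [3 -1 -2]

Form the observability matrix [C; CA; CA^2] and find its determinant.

CA = [[-6, 8, -10]]
CA^2 = [[30, -36, 18]]
Observability matrix O = [C; CA; CA^2] = [[3, -1, -2], [-6, 8, -10], [30, -36, 18]]
Expanding along the first row, det(O) = 3·(8·18 - (-10)·(-36)) - (-1)·((-6)·18 - (-10)·30) + (-2)·((-6)·(-36) - 8·30) = 3·(-216) - (-1)·192 + (-2)·(-24) = -408
Since det(O) ≠ 0, rank(O) = 3 and the system is completely observable.

-408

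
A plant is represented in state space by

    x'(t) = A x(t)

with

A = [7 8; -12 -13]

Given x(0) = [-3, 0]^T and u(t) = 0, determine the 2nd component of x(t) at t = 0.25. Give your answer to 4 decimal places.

det(sI - A) = s^2 - (tr A)s + det A, with tr A = 7 + (-13) = -6 and det A = 7·(-13) - 8·(-12) = -91 - (-96) = 5.
So p(s) = det(sI - A) = s^2 + 6s + 5.
Factor s^2 + 6s + 5: two numbers with sum -6 and product 5 are -1 and -5, so s^2 + 6s + 5 = (s + 1)(s + 5).
Hence p(s) = (s + 1) (s + 5), with roots -5, -1.
The eigenvalues -5, -1 are distinct and real, so A is diagonalisable and x(t) = e^{At} x(0) = V diag(e^{λ_i t}) V^{-1} x(0), where the columns of V are the eigenvectors.
λ = -5: A - (-5)I = [[12, 8], [-12, -8]]. Row 1 gives 12·v1 + 8·v2 = 0, so take v_1 = [-2, 3]^T.
λ = -1: A - (-1)I = [[8, 8], [-12, -12]]. Row 1 gives 8·v1 + 8·v2 = 0, so take v_2 = [1, -1]^T.
V = [v_1 v_2] = [[-2, 1], [3, -1]] has det V = -1, so V^{-1} = adj(V)/det V = [[1, 1], [3, 2]].
Modal coordinates z(0) = V^{-1} x(0): 1·(-3) + 1·0 = -3; 3·(-3) + 2·0 = -9; so z(0) = [-3, -9]^T.
x_2(t) = Σ_i (v_i)_2 · z_i(0) · e^{λ_i t} (row 2 of V times the modal terms).
x_2(0.25) = 3·(-3)·e^{-5·0.25} + (-1)·(-9)·e^{-1·0.25} = (-9)·0.286505 + 9·0.778801 = 4.4307.

4.4307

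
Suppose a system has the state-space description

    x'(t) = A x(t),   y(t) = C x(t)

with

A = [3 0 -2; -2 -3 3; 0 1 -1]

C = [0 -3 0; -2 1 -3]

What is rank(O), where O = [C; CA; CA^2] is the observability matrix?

CA = [[6, 9, -9], [-8, -6, 10]]
CA^2 = [[0, -36, 24], [-12, 28, -12]]
Observability matrix O = [C; CA; CA^2] = [[0, -3, 0], [-2, 1, -3], [6, 9, -9], [-8, -6, 10], [0, -36, 24], [-12, 28, -12]]
Take the 3×3 submatrix of O formed by rows 1, 2, 3: [[0, -3, 0], [-2, 1, -3], [6, 9, -9]]. Its determinant is 0·(1·(-9) - (-3)·9) - (-3)·((-2)·(-9) - (-3)·6) + 0·((-2)·9 - 1·6) = 0·18 - (-3)·36 + 0·(-24) = 108 ≠ 0.
So rank(O) ≥ 3; since O has 3 columns, rank(O) = 3.
rank(O) = 3 = n, so the pair (A, C) is completely observable.

3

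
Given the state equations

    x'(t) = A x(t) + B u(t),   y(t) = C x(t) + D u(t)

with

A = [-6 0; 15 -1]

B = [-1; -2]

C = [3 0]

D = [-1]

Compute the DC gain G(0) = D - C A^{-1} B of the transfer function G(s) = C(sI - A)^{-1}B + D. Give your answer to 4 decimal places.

-1.5000

G(0) = C(-A)^{-1}B + D = -C A^{-1} B + D.
det A = 6, so A^{-1} = (1/6)·adj(A) = [[-1/6, 0], [-5/2, -1]]
A^{-1} B = [1/6, 9/2]^T
C A^{-1} B = 1/2
G(0) = D - C A^{-1} B = -1 - (1/2) = -3/2 ≈ -1.5000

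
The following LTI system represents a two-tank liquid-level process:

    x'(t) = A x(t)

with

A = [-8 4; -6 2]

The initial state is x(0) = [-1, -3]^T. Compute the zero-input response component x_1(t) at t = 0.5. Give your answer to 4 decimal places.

-1.0655

det(sI - A) = s^2 - (tr A)s + det A, with tr A = (-8) + 2 = -6 and det A = (-8)·2 - 4·(-6) = -16 - (-24) = 8.
So p(s) = det(sI - A) = s^2 + 6s + 8.
Factor s^2 + 6s + 8: two numbers with sum -6 and product 8 are -2 and -4, so s^2 + 6s + 8 = (s + 2)(s + 4).
Hence p(s) = (s + 2) (s + 4), with roots -4, -2.
The eigenvalues -4, -2 are distinct and real, so A is diagonalisable and x(t) = e^{At} x(0) = V diag(e^{λ_i t}) V^{-1} x(0), where the columns of V are the eigenvectors.
λ = -4: A - (-4)I = [[-4, 4], [-6, 6]]. Row 1 gives (-4)·v1 + 4·v2 = 0, so take v_1 = [1, 1]^T.
λ = -2: A - (-2)I = [[-6, 4], [-6, 4]]. Row 1 gives (-6)·v1 + 4·v2 = 0, so take v_2 = [-2, -3]^T.
V = [v_1 v_2] = [[1, -2], [1, -3]] has det V = -1, so V^{-1} = adj(V)/det V = [[3, -2], [1, -1]].
Modal coordinates z(0) = V^{-1} x(0): 3·(-1) + (-2)·(-3) = 3; 1·(-1) + (-1)·(-3) = 2; so z(0) = [3, 2]^T.
x_1(t) = Σ_i (v_i)_1 · z_i(0) · e^{λ_i t} (row 1 of V times the modal terms).
x_1(0.5) = 1·3·e^{-4·0.5} + (-2)·2·e^{-2·0.5} = 3·0.135335 + (-4)·0.367879 = -1.0655.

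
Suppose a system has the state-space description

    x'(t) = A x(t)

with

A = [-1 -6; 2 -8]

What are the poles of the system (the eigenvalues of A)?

det(sI - A) = s^2 - (tr A)s + det A, with tr A = (-1) + (-8) = -9 and det A = (-1)·(-8) - (-6)·2 = 8 - (-12) = 20.
So p(s) = det(sI - A) = s^2 + 9s + 20.
Factor s^2 + 9s + 20: two numbers with sum -9 and product 20 are -4 and -5, so s^2 + 9s + 20 = (s + 4)(s + 5).
Hence p(s) = (s + 4) (s + 5), with roots -5, -4.
All eigenvalues have negative real part, so the system is asymptotically stable.

-5, -4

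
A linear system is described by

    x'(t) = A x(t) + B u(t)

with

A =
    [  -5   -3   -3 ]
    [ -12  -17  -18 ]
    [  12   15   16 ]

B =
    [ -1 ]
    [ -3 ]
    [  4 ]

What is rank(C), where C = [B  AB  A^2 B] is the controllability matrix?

2

AB = [[2], [-9], [7]]
A^2B = [[-4], [3], [1]]
Controllability matrix C = [B  AB  A^2B] = [[-1, 2, -4], [-3, -9, 3], [4, 7, 1]]
The rows r1, r2, r3 of C are linearly dependent: r1 + r2 + r3 = 0 (check each entry), so rank(C) ≤ 2.
The 2×2 minor from rows 1, 2, columns 1, 2 is (-1)·(-9) - 2·(-3) = 9 - (-6) = 15 ≠ 0, so rank(C) = 2.
rank(C) = 2 < n = 3, so the pair (A, B) is not completely controllable.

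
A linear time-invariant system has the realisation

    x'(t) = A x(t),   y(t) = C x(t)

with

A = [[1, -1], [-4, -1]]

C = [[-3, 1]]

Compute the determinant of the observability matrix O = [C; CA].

1

CA = [[-7, 2]]
Observability matrix O = [C; CA] = [[-3, 1], [-7, 2]]
det(O) = (-3)·2 - 1·(-7) = -6 - (-7) = 1
Since det(O) ≠ 0, rank(O) = 2 and the system is completely observable.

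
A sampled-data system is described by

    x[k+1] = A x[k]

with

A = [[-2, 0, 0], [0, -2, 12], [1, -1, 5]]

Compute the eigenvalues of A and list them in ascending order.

det(zI - A) = z^3 - (tr A)z^2 + (M11 + M22 + M33)z - det A, where Mii is the 2×2 principal minor of A obtained by deleting row i and column i.
tr A = (-2) + (-2) + 5 = 1; M11 = (-2)·5 - 12·(-1) = -10 - (-12) = 2; M22 = (-2)·5 - 0·1 = -10 - 0 = -10; M33 = (-2)·(-2) - 0·0 = 4 - 0 = 4; sum of minors = -4.
det A = (-2)·((-2)·5 - 12·(-1)) - 0·(0·5 - 12·1) + 0·(0·(-1) - (-2)·1) = (-2)·2 - 0·(-12) + 0·2 = -4.
So p(z) = det(zI - A) = z^3 - z^2 - 4z + 4.
Rational-root test: any integer root divides 4. Testing small divisors, z = 1 works: p(1) = 1 + (-1) + (-4) + 4 = 0, so (z - 1) is a factor.
Dividing, p(z) = (z - 1)(z^2 - 4).
Factor z^2 - 4: two numbers with sum 0 and product -4 are 2 and -2, so z^2 - 4 = (z - 2)(z + 2).
Hence p(z) = (z - 2) (z - 1) (z + 2), with roots -2, 1, 2.

-2, 1, 2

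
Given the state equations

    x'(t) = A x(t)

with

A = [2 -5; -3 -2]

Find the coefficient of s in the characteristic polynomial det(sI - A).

For a 2×2 matrix, det(sI - A) = s^2 - (tr A)s + det A.
tr A = 0, det A = -19.
So p(s) = s^2 - 19.
The coefficient of s is 0.

0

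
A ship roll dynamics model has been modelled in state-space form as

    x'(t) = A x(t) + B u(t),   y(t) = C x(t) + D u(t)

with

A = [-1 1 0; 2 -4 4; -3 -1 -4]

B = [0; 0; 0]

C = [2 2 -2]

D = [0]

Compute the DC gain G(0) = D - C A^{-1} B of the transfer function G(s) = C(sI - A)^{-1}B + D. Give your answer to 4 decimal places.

0.0000

G(0) = C(-A)^{-1}B + D = -C A^{-1} B + D.
det A = -24, so A^{-1} = (1/-24)·adj(A) = [[-5/6, -1/6, -1/6], [1/6, -1/6, -1/6], [7/12, 1/6, -1/12]]
A^{-1} B = [0, 0, 0]^T
C A^{-1} B = 0
G(0) = D - C A^{-1} B = 0 - (0) = 0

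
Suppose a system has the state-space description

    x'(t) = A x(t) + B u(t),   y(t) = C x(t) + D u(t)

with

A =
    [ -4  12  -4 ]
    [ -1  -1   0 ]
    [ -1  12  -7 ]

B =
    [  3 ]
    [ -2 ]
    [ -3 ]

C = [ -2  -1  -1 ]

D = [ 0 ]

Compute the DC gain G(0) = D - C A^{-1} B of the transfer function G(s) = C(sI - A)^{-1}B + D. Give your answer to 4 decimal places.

5.3000

G(0) = C(-A)^{-1}B + D = -C A^{-1} B + D.
det A = -60, so A^{-1} = (1/-60)·adj(A) = [[-7/60, -3/5, 1/15], [7/60, -2/5, -1/15], [13/60, -3/5, -4/15]]
A^{-1} B = [13/20, 27/20, 53/20]^T
C A^{-1} B = -53/10
G(0) = D - C A^{-1} B = 0 - (-53/10) = 53/10 ≈ 5.3000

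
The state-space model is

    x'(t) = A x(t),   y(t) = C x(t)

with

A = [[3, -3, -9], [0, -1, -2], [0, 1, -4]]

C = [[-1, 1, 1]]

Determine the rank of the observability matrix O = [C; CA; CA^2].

CA = [[-3, 3, 3]]
CA^2 = [[-9, 9, 9]]
Observability matrix O = [C; CA; CA^2] = [[-1, 1, 1], [-3, 3, 3], [-9, 9, 9]]
Every row of O is a scalar multiple of row 1 = [-1, 1, 1] (multipliers 1, 3, 9), so the rows span a one-dimensional space.
O ≠ 0, hence rank(O) = 1.
rank(O) = 1 < n = 3, so the pair (A, C) is not completely observable.

1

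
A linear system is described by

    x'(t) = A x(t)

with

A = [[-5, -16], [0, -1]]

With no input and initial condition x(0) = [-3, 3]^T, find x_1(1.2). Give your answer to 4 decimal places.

det(sI - A) = s^2 - (tr A)s + det A, with tr A = (-5) + (-1) = -6 and det A = (-5)·(-1) - (-16)·0 = 5 - 0 = 5.
So p(s) = det(sI - A) = s^2 + 6s + 5.
Factor s^2 + 6s + 5: two numbers with sum -6 and product 5 are -1 and -5, so s^2 + 6s + 5 = (s + 1)(s + 5).
Hence p(s) = (s + 1) (s + 5), with roots -5, -1.
The eigenvalues -5, -1 are distinct and real, so A is diagonalisable and x(t) = e^{At} x(0) = V diag(e^{λ_i t}) V^{-1} x(0), where the columns of V are the eigenvectors.
λ = -5: A - (-5)I = [[0, -16], [0, 4]]. Row 1 gives 0·v1 + (-16)·v2 = 0, so take v_1 = [1, 0]^T.
λ = -1: A - (-1)I = [[-4, -16], [0, 0]]. Row 1 gives (-4)·v1 + (-16)·v2 = 0, so take v_2 = [-4, 1]^T.
V = [v_1 v_2] = [[1, -4], [0, 1]] has det V = 1, so V^{-1} = adj(V)/det V = [[1, 4], [0, 1]].
Modal coordinates z(0) = V^{-1} x(0): 1·(-3) + 4·3 = 9; 0·(-3) + 1·3 = 3; so z(0) = [9, 3]^T.
x_1(t) = Σ_i (v_i)_1 · z_i(0) · e^{λ_i t} (row 1 of V times the modal terms).
x_1(1.2) = 1·9·e^{-5·1.2} + (-4)·3·e^{-1·1.2} = 9·0.002479 + (-12)·0.301194 = -3.5920.

-3.5920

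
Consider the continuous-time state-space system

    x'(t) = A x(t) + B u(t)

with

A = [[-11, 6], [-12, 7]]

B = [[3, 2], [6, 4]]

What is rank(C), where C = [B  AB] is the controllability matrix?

1

AB = [[3, 2], [6, 4]]
Controllability matrix C = [B  AB] = [[3, 2, 3, 2], [6, 4, 6, 4]]
Every column of C is a scalar multiple of column 1 = [3, 6] (multipliers 1, 2/3, 1, 2/3), so the columns span a one-dimensional space.
C ≠ 0, hence rank(C) = 1.
rank(C) = 1 < n = 2, so the pair (A, B) is not completely controllable.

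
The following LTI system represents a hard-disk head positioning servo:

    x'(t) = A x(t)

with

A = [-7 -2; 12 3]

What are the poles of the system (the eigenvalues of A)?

det(sI - A) = s^2 - (tr A)s + det A, with tr A = (-7) + 3 = -4 and det A = (-7)·3 - (-2)·12 = -21 - (-24) = 3.
So p(s) = det(sI - A) = s^2 + 4s + 3.
Factor s^2 + 4s + 3: two numbers with sum -4 and product 3 are -1 and -3, so s^2 + 4s + 3 = (s + 1)(s + 3).
Hence p(s) = (s + 1) (s + 3), with roots -3, -1.
All eigenvalues have negative real part, so the system is asymptotically stable.

-3, -1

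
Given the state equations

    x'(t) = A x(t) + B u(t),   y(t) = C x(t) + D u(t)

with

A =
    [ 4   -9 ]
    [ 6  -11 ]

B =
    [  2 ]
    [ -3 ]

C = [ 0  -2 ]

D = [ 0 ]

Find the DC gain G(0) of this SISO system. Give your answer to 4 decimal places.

G(0) = C(-A)^{-1}B + D = -C A^{-1} B + D.
det A = 10, so A^{-1} = (1/10)·adj(A) = [[-11/10, 9/10], [-3/5, 2/5]]
A^{-1} B = [-49/10, -12/5]^T
C A^{-1} B = 24/5
G(0) = D - C A^{-1} B = 0 - (24/5) = -24/5 ≈ -4.8000

-4.8000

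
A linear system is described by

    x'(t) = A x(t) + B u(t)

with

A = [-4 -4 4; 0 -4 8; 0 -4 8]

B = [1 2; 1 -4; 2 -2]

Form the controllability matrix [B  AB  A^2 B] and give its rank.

AB = [[0, 0], [12, 0], [12, 0]]
A^2B = [[0, 0], [48, 0], [48, 0]]
Controllability matrix C = [B  AB  A^2B] = [[1, 2, 0, 0, 0, 0], [1, -4, 12, 0, 48, 0], [2, -2, 12, 0, 48, 0]]
The rows r1, r2, r3 of C are linearly dependent: -r1 - r2 + r3 = 0 (check each entry), so rank(C) ≤ 2.
The 2×2 minor from rows 1, 2, columns 1, 2 is 1·(-4) - 2·1 = -4 - 2 = -6 ≠ 0, so rank(C) = 2.
rank(C) = 2 < n = 3, so the pair (A, B) is not completely controllable.

2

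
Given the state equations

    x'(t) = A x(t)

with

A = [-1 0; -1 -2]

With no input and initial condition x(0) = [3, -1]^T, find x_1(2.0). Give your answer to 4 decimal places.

0.4060

det(sI - A) = s^2 - (tr A)s + det A, with tr A = (-1) + (-2) = -3 and det A = (-1)·(-2) - 0·(-1) = 2 - 0 = 2.
So p(s) = det(sI - A) = s^2 + 3s + 2.
Factor s^2 + 3s + 2: two numbers with sum -3 and product 2 are -1 and -2, so s^2 + 3s + 2 = (s + 1)(s + 2).
Hence p(s) = (s + 1) (s + 2), with roots -2, -1.
The eigenvalues -2, -1 are distinct and real, so A is diagonalisable and x(t) = e^{At} x(0) = V diag(e^{λ_i t}) V^{-1} x(0), where the columns of V are the eigenvectors.
λ = -2: A - (-2)I = [[1, 0], [-1, 0]]. Row 1 gives 1·v1 + 0·v2 = 0, so take v_1 = [0, 1]^T.
λ = -1: A - (-1)I = [[0, 0], [-1, -1]]. Row 2 gives (-1)·v1 + (-1)·v2 = 0, so take v_2 = [1, -1]^T.
V = [v_1 v_2] = [[0, 1], [1, -1]] has det V = -1, so V^{-1} = adj(V)/det V = [[1, 1], [1, 0]].
Modal coordinates z(0) = V^{-1} x(0): 1·3 + 1·(-1) = 2; 1·3 + 0·(-1) = 3; so z(0) = [2, 3]^T.
x_1(t) = Σ_i (v_i)_1 · z_i(0) · e^{λ_i t} (row 1 of V times the modal terms).
x_1(2.0) = 0·2·e^{-2·2.0} + 1·3·e^{-1·2.0} = 0·0.018316 + 3·0.135335 = 0.4060.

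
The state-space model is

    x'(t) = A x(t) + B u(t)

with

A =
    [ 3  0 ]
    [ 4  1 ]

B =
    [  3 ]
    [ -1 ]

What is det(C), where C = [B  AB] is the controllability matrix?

42

AB = [[9], [11]]
Controllability matrix C = [B  AB] = [[3, 9], [-1, 11]]
det(C) = 3·11 - 9·(-1) = 33 - (-9) = 42
Since det(C) ≠ 0, rank(C) = 2 and the system is completely controllable.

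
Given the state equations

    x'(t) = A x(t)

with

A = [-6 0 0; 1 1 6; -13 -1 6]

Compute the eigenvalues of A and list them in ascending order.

det(sI - A) = s^3 - (tr A)s^2 + (M11 + M22 + M33)s - det A, where Mii is the 2×2 principal minor of A obtained by deleting row i and column i.
tr A = (-6) + 1 + 6 = 1; M11 = 1·6 - 6·(-1) = 6 - (-6) = 12; M22 = (-6)·6 - 0·(-13) = -36 - 0 = -36; M33 = (-6)·1 - 0·1 = -6 - 0 = -6; sum of minors = -30.
det A = (-6)·(1·6 - 6·(-1)) - 0·(1·6 - 6·(-13)) + 0·(1·(-1) - 1·(-13)) = (-6)·12 - 0·84 + 0·12 = -72.
So p(s) = det(sI - A) = s^3 - s^2 - 30s + 72.
Rational-root test: any integer root divides 72. Testing small divisors, s = 3 works: p(3) = 27 + (-9) + (-90) + 72 = 0, so (s - 3) is a factor.
Dividing, p(s) = (s - 3)(s^2 + 2s - 24).
Factor s^2 + 2s - 24: two numbers with sum -2 and product -24 are 4 and -6, so s^2 + 2s - 24 = (s - 4)(s + 6).
Hence p(s) = (s - 4) (s - 3) (s + 6), with roots -6, 3, 4.
At least one eigenvalue has non-negative real part, so the system is not asymptotically stable.

-6, 3, 4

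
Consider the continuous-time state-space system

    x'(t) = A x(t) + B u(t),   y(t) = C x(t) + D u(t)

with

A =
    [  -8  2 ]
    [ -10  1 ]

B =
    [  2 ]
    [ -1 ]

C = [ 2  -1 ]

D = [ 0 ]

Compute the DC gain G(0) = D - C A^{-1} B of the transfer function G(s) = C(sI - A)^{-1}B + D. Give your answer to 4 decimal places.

1.6667

G(0) = C(-A)^{-1}B + D = -C A^{-1} B + D.
det A = 12, so A^{-1} = (1/12)·adj(A) = [[1/12, -1/6], [5/6, -2/3]]
A^{-1} B = [1/3, 7/3]^T
C A^{-1} B = -5/3
G(0) = D - C A^{-1} B = 0 - (-5/3) = 5/3 ≈ 1.6667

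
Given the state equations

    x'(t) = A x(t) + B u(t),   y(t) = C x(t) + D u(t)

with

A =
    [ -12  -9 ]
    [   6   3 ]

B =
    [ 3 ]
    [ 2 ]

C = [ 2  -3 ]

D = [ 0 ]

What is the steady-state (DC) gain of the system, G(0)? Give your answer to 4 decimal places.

G(0) = C(-A)^{-1}B + D = -C A^{-1} B + D.
det A = 18, so A^{-1} = (1/18)·adj(A) = [[1/6, 1/2], [-1/3, -2/3]]
A^{-1} B = [3/2, -7/3]^T
C A^{-1} B = 10
G(0) = D - C A^{-1} B = 0 - (10) = -10

-10.0000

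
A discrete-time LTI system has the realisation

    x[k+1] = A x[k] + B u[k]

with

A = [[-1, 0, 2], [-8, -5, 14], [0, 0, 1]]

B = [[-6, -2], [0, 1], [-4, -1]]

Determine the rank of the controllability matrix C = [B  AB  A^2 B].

AB = [[-2, 0], [-8, -3], [-4, -1]]
A^2B = [[-6, -2], [0, 1], [-4, -1]]
Controllability matrix C = [B  AB  A^2B] = [[-6, -2, -2, 0, -6, -2], [0, 1, -8, -3, 0, 1], [-4, -1, -4, -1, -4, -1]]
The rows r1, r2, r3 of C are linearly dependent: -2·r1 - r2 + 3·r3 = 0 (check each entry), so rank(C) ≤ 2.
The 2×2 minor from rows 1, 2, columns 1, 2 is (-6)·1 - (-2)·0 = -6 - 0 = -6 ≠ 0, so rank(C) = 2.
rank(C) = 2 < n = 3, so the pair (A, B) is not completely controllable.

2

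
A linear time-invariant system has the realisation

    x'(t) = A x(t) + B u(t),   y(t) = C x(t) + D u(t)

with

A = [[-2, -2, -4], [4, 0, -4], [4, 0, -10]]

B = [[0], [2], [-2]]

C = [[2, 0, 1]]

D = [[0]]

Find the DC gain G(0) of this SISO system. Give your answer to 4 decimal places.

G(0) = C(-A)^{-1}B + D = -C A^{-1} B + D.
det A = -48, so A^{-1} = (1/-48)·adj(A) = [[0, 5/12, -1/6], [-1/2, -3/4, 1/2], [0, 1/6, -1/6]]
A^{-1} B = [7/6, -5/2, 2/3]^T
C A^{-1} B = 3
G(0) = D - C A^{-1} B = 0 - (3) = -3

-3.0000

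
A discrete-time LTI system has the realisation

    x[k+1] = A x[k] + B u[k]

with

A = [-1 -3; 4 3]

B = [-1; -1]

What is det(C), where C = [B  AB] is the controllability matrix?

AB = [[4], [-7]]
Controllability matrix C = [B  AB] = [[-1, 4], [-1, -7]]
det(C) = (-1)·(-7) - 4·(-1) = 7 - (-4) = 11
Since det(C) ≠ 0, rank(C) = 2 and the system is completely controllable.

11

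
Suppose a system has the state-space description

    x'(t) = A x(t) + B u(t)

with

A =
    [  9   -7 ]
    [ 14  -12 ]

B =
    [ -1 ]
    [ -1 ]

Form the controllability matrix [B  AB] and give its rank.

AB = [[-2], [-2]]
Controllability matrix C = [B  AB] = [[-1, -2], [-1, -2]]
Every column of C is a scalar multiple of column 1 = [-1, -1] (multipliers 1, 2), so the columns span a one-dimensional space.
C ≠ 0, hence rank(C) = 1.
rank(C) = 1 < n = 2, so the pair (A, B) is not completely controllable.

1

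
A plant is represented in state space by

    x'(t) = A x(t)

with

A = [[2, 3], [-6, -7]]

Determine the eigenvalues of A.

det(sI - A) = s^2 - (tr A)s + det A, with tr A = 2 + (-7) = -5 and det A = 2·(-7) - 3·(-6) = -14 - (-18) = 4.
So p(s) = det(sI - A) = s^2 + 5s + 4.
Factor s^2 + 5s + 4: two numbers with sum -5 and product 4 are -1 and -4, so s^2 + 5s + 4 = (s + 1)(s + 4).
Hence p(s) = (s + 1) (s + 4), with roots -4, -1.
All eigenvalues have negative real part, so the system is asymptotically stable.

-4, -1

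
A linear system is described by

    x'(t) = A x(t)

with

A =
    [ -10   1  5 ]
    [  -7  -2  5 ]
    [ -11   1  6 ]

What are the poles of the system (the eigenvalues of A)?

det(sI - A) = s^3 - (tr A)s^2 + (M11 + M22 + M33)s - det A, where Mii is the 2×2 principal minor of A obtained by deleting row i and column i.
tr A = (-10) + (-2) + 6 = -6; M11 = (-2)·6 - 5·1 = -12 - 5 = -17; M22 = (-10)·6 - 5·(-11) = -60 - (-55) = -5; M33 = (-10)·(-2) - 1·(-7) = 20 - (-7) = 27; sum of minors = 5.
det A = (-10)·((-2)·6 - 5·1) - 1·((-7)·6 - 5·(-11)) + 5·((-7)·1 - (-2)·(-11)) = (-10)·(-17) - 1·13 + 5·(-29) = 12.
So p(s) = det(sI - A) = s^3 + 6s^2 + 5s - 12.
Rational-root test: any integer root divides -12. Testing small divisors, s = 1 works: p(1) = 1 + 6 + 5 + (-12) = 0, so (s - 1) is a factor.
Dividing, p(s) = (s - 1)(s^2 + 7s + 12).
Factor s^2 + 7s + 12: two numbers with sum -7 and product 12 are -3 and -4, so s^2 + 7s + 12 = (s + 3)(s + 4).
Hence p(s) = (s - 1) (s + 3) (s + 4), with roots -4, -3, 1.
At least one eigenvalue has non-negative real part, so the system is not asymptotically stable.

-4, -3, 1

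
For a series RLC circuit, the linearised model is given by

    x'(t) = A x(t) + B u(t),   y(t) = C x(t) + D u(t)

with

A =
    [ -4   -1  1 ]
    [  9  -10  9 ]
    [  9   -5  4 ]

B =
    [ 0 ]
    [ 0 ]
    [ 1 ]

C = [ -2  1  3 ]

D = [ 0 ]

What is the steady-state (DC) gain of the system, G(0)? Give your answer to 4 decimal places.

G(0) = C(-A)^{-1}B + D = -C A^{-1} B + D.
det A = -20, so A^{-1} = (1/-20)·adj(A) = [[-1/4, 1/20, -1/20], [-9/4, 5/4, -9/4], [-9/4, 29/20, -49/20]]
A^{-1} B = [-1/20, -9/4, -49/20]^T
C A^{-1} B = -19/2
G(0) = D - C A^{-1} B = 0 - (-19/2) = 19/2 ≈ 9.5000

9.5000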